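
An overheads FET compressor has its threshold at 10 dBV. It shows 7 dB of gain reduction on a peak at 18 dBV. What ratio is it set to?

Input overshoot = 18 − 10 = 8 dB.
Output overshoot = 8 − 7 = 1 dB.
Ratio = input overshoot / output overshoot = 8 / 1 = 8.

8:1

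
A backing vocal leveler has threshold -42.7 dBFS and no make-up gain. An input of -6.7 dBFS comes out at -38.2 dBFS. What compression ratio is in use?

Input overshoot = -6.7 − (-42.7) = 36 dB; output overshoot = -38.2 − (-42.7) = 4.5 dB.
Ratio = 36 / 4.5 = 8.

8:1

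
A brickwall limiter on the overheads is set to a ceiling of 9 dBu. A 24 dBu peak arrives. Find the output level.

A brickwall limiter is an ∞:1 compressor: any input above the ceiling is clamped to 9 dBu.

9 dBu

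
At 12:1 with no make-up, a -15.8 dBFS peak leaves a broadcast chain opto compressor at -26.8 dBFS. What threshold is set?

-27.8 dBFS

Let T be the threshold. Output overshoot = (input overshoot)/R, so -26.8 − T = (-15.8 − T)/12.
12·(-26.8 − T) = -15.8 − T → 11·T = -321.6 − (-15.8) = -305.8.
T = -305.8/11 = -27.8 dBFS.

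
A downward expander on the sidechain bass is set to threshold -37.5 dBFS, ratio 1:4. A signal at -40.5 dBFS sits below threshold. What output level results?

-49.5 dBFS

Undershoot = (-37.5) − (-40.5) = 3 dB.
At 1:4, that expands to 12 dB under threshold.
Output = -37.5 − 12 = -49.5 dBFS.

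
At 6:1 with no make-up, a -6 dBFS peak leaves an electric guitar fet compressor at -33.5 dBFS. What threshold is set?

Input is 33 dB above T (since output overshoot × R = input overshoot: (-33.5 − T)·6 = -6 − T gives T = -39 dBFS).
Check: -39 + (-6 − (-39))/6 = -39 + 5.5 = -33.5 dBFS. ✓

-39 dBFS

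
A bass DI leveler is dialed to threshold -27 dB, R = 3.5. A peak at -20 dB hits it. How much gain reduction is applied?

Overshoot = -20 − (-27) = 7 dB.
At 3.5:1, output sits 7/3.5 = 2 dB above threshold.
Gain reduction = 7 − 2 = 5 dB.

5 dB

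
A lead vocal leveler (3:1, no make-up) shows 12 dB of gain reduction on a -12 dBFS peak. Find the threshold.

Let T be the threshold. Output overshoot = (input overshoot)/R, so -24 − T = (-12 − T)/3.
3·(-24 − T) = -12 − T → 2·T = -72 − (-12) = -60.
T = -60/2 = -30 dBFS.

-30 dBFS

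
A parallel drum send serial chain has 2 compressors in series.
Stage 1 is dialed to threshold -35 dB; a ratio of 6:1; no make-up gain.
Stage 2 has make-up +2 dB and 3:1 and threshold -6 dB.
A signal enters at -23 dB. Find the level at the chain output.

Stage 1: 12 dB above -35 dB, reduced 6:1 to 2 dB above → -33 dB.
Stage 2: -33 dB ≤ -6 dB, so stage 2 doesn't engage; make-up brings it to -31 dB.

-31 dB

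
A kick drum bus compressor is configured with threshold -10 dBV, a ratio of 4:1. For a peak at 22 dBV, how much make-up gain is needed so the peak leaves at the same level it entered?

24 dB

Overshoot 32 dB → 32/4 = 8 dB after compression, so the compressed level is -10 + 8 = -2 dBV.
Make-up = target − compressed = 22 − (-2) = 24 dB.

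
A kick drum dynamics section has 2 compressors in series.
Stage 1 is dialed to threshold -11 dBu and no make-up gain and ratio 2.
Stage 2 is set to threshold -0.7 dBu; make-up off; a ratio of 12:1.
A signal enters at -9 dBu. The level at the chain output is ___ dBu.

-10 dBu

Stage 1: -9 dBu is 2 dB over -11 dBu; at 2:1 that becomes 1 dB over, giving -10 dBu.
Stage 2: below threshold (-10 ≤ -0.7); passes unchanged; output -10 dBu.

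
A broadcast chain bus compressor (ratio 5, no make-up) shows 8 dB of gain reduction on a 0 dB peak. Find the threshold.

Input is 10 dB above T (since output overshoot × R = input overshoot: (-8 − T)·5 = 0 − T gives T = -10 dB).
Check: -10 + (0 − (-10))/5 = -10 + 2 = -8 dB. ✓

-10 dB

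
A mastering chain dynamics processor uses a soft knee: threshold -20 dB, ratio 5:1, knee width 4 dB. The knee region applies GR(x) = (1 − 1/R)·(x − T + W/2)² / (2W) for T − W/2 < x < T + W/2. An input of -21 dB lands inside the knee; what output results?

x − T + W/2 = -21 − (-20) + 2 = 1.
GR = (1 − 1/5) × 1² / 8 = 0.8 × 1 / 8 = 0.1 dB.
Output = -21 − 0.1 = -21.1 dB.

-21.1 dB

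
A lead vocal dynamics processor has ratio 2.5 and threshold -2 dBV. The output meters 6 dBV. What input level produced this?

18 dBV

That's 8 dB above the -2 dBV threshold.
Undo the ratio: input overshoot = 8 × 2.5 = 20 dB, giving input = 18 dBV.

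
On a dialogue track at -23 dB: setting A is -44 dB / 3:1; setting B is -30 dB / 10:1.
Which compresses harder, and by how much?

A, by 7.7 dB

A: GR = 21 − 21/3 = 14 dB.
B: GR = 7 − 7/10 = 6.3 dB.
Difference: 7.7 dB in favour of A.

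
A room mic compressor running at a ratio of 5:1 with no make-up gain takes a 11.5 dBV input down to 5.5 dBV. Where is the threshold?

4 dBV

Gain reduction = 11.5 − 5.5 = 6 dB; output overshoot = GR / (R − 1) = 6 / 4 = 1.5 dB.
Threshold = output − output overshoot = 5.5 − 1.5 = 4 dBV.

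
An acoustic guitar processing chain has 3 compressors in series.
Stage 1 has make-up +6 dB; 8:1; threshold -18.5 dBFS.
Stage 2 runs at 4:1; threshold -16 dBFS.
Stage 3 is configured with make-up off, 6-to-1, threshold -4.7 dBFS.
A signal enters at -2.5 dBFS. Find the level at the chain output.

Stage 1: -2.5 dBFS is 16 dB over -18.5 dBFS; at 8:1 that becomes 2 dB over, giving -16.5 dBFS; +6 dB make-up → -10.5 dBFS.
Stage 2: 5.5 dB above -16 dBFS, reduced 4:1 to 1.375 dB above → -14.625 dBFS.
Stage 3: -14.625 dBFS ≤ -4.7 dBFS, so stage 3 doesn't engage; output -14.625 dBFS.

-14.625 dBFS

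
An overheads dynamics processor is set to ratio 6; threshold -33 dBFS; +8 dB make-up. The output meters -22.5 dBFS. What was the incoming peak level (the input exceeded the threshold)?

Stripping the +8 dB make-up gives -30.5 dBFS at the gain stage.
Post-compression overshoot = -30.5 − (-33) = 2.5 dB.
Before 6:1 compression the overshoot was 2.5 × 6 = 15 dB, so input = -33 + 15 = -18 dBFS.

-18 dBFS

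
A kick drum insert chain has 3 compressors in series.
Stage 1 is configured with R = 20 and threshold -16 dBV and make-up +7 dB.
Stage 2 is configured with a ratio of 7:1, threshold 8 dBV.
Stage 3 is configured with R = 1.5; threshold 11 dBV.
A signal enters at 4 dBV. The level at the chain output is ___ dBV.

-8 dBV

Stage 1: 4 dBV is 20 dB over -16 dBV; at 20:1 that becomes 1 dB over, giving -15 dBV; +7 dB make-up → -8 dBV.
Stage 2: -8 dBV is at or below the 8 dBV threshold — no compression; output -8 dBV.
Stage 3: below threshold (-8 ≤ 11); passes unchanged; output -8 dBV.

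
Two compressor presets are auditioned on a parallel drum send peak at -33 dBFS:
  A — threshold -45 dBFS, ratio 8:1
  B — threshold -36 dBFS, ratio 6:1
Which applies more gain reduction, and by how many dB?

A, by 8 dB

A: GR = 12 − 12/8 = 10.5 dB.
B: GR = 3 − 3/6 = 2.5 dB.
Difference: 8 dB in favour of A.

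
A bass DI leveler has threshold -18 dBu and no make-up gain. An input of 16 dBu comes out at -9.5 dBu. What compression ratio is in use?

4:1

Input overshoot = 16 − (-18) = 34 dB; output overshoot = -9.5 − (-18) = 8.5 dB.
Ratio = 34 / 8.5 = 4.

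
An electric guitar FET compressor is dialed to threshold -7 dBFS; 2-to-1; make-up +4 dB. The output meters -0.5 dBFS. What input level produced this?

Before make-up, the level was -0.5 − 4 = -4.5 dBFS.
The compressed level sits -4.5 − (-7) = 2.5 dB over threshold.
Before 2:1 compression the overshoot was 2.5 × 2 = 5 dB, so input = -7 + 5 = -2 dBFS.

-2 dBFS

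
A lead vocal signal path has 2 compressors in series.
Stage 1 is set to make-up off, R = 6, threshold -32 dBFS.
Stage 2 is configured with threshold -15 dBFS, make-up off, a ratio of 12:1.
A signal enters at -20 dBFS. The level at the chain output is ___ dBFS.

Stage 1: overshoot 12 dB → 12/6 = 2 dB → -30 dBFS.
Stage 2: -30 dBFS ≤ -15 dBFS, so stage 2 doesn't engage; output -30 dBFS.

-30 dBFS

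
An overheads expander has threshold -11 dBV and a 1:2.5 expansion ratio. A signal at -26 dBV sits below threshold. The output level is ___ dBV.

Below threshold, a 1:2.5 expander applies gain = (2.5−1)×(T − x) of attenuation.
(2.5−1) × 15 = 22.5 dB, so output = -26 − 22.5 = -48.5 dBV.

-48.5 dBV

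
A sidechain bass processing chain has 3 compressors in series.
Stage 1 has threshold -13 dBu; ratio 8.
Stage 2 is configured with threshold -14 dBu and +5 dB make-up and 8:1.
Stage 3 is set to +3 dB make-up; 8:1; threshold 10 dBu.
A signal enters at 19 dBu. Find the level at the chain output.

Stage 1: 19 dBu is 32 dB over -13 dBu; at 8:1 that becomes 4 dB over, giving -9 dBu.
Stage 2: -9 dBu is 5 dB over -14 dBu; at 8:1 that becomes 0.625 dB over, giving -13.375 dBu; +5 dB make-up → -8.375 dBu.
Stage 3: below threshold (-8.375 ≤ 10); passes unchanged; make-up brings it to -5.375 dBu.

-5.375 dBu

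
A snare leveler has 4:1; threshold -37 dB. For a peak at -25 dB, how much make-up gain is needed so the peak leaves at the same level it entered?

Overshoot 12 dB → 12/4 = 3 dB after compression, so the compressed level is -37 + 3 = -34 dB.
Make-up = target − compressed = -25 − (-34) = 9 dB.

9 dB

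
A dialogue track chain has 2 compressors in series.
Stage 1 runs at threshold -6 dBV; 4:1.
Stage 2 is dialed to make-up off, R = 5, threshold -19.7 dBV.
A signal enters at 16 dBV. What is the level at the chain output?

-15.86 dBV

Stage 1: 22 dB above -6 dBV, reduced 4:1 to 5.5 dB above → -0.5 dBV.
Stage 2: overshoot 19.2 dB → 19.2/5 = 3.84 dB → -15.86 dBV.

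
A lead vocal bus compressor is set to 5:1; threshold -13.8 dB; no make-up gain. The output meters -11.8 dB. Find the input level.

That's 2 dB above the -13.8 dB threshold.
Input overshoot = R × output overshoot = 10 dB → input = -13.8 + 10 = -3.8 dB.

-3.8 dB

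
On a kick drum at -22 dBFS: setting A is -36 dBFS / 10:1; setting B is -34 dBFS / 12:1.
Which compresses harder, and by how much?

A, by 1.6 dB

A: GR = 14 − 14/10 = 12.6 dB.
B: GR = 12 − 12/12 = 11 dB.
Difference: 1.6 dB in favour of A.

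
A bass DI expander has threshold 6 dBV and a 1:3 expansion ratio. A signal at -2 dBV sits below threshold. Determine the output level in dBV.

-18 dBV

Undershoot = 6 − (-2) = 8 dB.
At 1:3, that expands to 24 dB under threshold.
Output = 6 − 24 = -18 dBV.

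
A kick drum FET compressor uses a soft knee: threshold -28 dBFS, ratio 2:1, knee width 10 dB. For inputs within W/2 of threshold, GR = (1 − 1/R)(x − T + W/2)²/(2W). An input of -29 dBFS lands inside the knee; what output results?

x − T + W/2 = -29 − (-28) + 5 = 4.
GR = (1 − 1/2) × 4² / 20 = 0.5 × 16 / 20 = 0.4 dB.
Output = -29 − 0.4 = -29.4 dBFS.

-29.4 dBFS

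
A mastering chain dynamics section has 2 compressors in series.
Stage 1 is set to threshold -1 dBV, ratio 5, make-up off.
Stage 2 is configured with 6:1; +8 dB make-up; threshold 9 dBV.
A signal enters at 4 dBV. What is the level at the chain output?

8 dBV

Stage 1: 4 dBV is 5 dB over -1 dBV; at 5:1 that becomes 1 dB over, giving 0 dBV.
Stage 2: 0 dBV ≤ 9 dBV, so stage 2 doesn't engage; make-up brings it to 8 dBV.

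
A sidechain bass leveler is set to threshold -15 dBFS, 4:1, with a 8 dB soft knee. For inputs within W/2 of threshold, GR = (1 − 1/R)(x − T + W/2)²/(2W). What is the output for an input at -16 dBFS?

x − T + W/2 = -16 − (-15) + 4 = 3.
GR = (1 − 1/4) × 3² / 16 = 0.75 × 9 / 16 = 0.421875 dB.
Output = -16 − 0.421875 = -16.421875 dBFS.

-16.421875 dBFS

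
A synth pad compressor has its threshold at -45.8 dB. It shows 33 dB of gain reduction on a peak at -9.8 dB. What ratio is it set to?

Input overshoot = -9.8 − (-45.8) = 36 dB.
Output overshoot = 36 − 33 = 3 dB.
Ratio = input overshoot / output overshoot = 36 / 3 = 12.

12:1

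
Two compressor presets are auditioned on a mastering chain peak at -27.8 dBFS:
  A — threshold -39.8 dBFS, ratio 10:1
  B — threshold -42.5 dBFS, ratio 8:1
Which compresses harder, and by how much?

B, by 2.0625 dB

A: GR = 12 − 12/10 = 10.8 dB.
B: GR = 14.7 − 14.7/8 = 12.8625 dB.
B reduces 2.0625 dB more.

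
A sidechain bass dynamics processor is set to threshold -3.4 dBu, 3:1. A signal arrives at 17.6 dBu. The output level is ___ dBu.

3.6 dBu

The input is 21 dB above the -3.4 dBu threshold.
The 21 dB excess becomes 7 dB after 3:1 reduction.
Output = -3.4 + 7 = 3.6 dBu.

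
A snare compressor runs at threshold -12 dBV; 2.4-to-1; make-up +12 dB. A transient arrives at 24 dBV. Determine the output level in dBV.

24 dBV sits 36 dB over threshold.
The 36 dB excess becomes 15 dB after 2.4:1 reduction.
Output = -12 + 15 = 3 dBV; make-up adds 12 dB, giving 15 dBV.

15 dBV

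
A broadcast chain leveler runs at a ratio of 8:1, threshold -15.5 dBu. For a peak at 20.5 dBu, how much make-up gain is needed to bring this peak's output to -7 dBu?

4 dB

Without make-up, output = threshold + overshoot/8 = -15.5 + 4.5 = -11 dBu.
Gap to target: 4 dB.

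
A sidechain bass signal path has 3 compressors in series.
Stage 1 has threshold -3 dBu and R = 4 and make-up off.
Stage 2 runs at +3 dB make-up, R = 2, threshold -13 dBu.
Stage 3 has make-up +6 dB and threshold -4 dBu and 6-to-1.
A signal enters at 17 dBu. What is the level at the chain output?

2.25 dBu

Stage 1: 17 dBu is 20 dB over -3 dBu; at 4:1 that becomes 5 dB over, giving 2 dBu.
Stage 2: 2 dBu is 15 dB over -13 dBu; at 2:1 that becomes 7.5 dB over, giving -5.5 dBu; +3 dB make-up → -2.5 dBu.
Stage 3: overshoot 1.5 dB → 1.5/6 = 0.25 dB → -3.75 dBu; +6 dB make-up → 2.25 dBu.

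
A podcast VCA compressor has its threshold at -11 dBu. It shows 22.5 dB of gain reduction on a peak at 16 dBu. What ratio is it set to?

6:1

Input overshoot = 16 − (-11) = 27 dB.
Output overshoot = 27 − 22.5 = 4.5 dB.
Ratio = input overshoot / output overshoot = 27 / 4.5 = 6.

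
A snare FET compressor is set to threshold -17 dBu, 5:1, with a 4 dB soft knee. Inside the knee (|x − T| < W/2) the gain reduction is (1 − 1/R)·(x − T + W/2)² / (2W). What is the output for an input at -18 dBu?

-18.1 dBu

x − T + W/2 = -18 − (-17) + 2 = 1.
GR = (1 − 1/5) × 1² / 8 = 0.8 × 1 / 8 = 0.1 dB.
Output = -18 − 0.1 = -18.1 dBu.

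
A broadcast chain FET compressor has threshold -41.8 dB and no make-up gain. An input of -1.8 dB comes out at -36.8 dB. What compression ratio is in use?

8:1

Input overshoot = -1.8 − (-41.8) = 40 dB; output overshoot = -36.8 − (-41.8) = 5 dB.
Ratio = 40 / 5 = 8.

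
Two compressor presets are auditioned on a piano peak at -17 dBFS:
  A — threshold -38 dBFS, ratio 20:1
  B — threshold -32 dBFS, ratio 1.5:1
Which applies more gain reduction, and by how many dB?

A, by 14.95 dB

A: 21 dB over, compressed to 1.05 dB over, so 19.95 dB of GR.
B: 15 dB over, compressed to 10 dB over, so 5 dB of GR.
A reduces 14.95 dB more.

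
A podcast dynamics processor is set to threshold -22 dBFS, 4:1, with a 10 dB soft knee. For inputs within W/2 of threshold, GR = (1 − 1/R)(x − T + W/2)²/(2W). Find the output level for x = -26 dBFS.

-26.0375 dBFS

x − T + W/2 = -26 − (-22) + 5 = 1.
GR = (1 − 1/4) × 1² / 20 = 0.75 × 1 / 20 = 0.0375 dB.
Output = -26 − 0.0375 = -26.0375 dBFS.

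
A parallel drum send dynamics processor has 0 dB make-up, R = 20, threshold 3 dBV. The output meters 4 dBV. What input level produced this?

The compressed level sits 4 − 3 = 1 dB over threshold.
Before 20:1 compression the overshoot was 1 × 20 = 20 dB, so input = 3 + 20 = 23 dBV.

23 dBV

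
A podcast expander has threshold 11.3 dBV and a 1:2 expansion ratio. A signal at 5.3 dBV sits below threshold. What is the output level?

-0.7 dBV

Below threshold, a 1:2 expander applies gain = (2−1)×(T − x) of attenuation.
(2−1) × 6 = 6 dB, so output = 5.3 − 6 = -0.7 dBV.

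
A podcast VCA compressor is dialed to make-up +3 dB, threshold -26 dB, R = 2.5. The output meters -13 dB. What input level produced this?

-1 dB

Before make-up, the level was -13 − 3 = -16 dB.
The compressed level sits -16 − (-26) = 10 dB over threshold.
Before 2.5:1 compression the overshoot was 10 × 2.5 = 25 dB, so input = -26 + 25 = -1 dB.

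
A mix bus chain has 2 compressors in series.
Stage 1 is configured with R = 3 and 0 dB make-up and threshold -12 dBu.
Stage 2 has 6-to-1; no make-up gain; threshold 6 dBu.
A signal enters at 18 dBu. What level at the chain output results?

-2 dBu

Stage 1: 30 dB above -12 dBu, reduced 3:1 to 10 dB above → -2 dBu.
Stage 2: -2 dBu is at or below the 6 dBu threshold — no compression; output -2 dBu.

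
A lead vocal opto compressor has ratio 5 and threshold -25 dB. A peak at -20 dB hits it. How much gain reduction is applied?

4 dB

Overshoot = -20 − (-25) = 5 dB.
After 5:1 compression the overshoot becomes 5/5 = 1 dB.
Gain reduction = 5 − 1 = 4 dB.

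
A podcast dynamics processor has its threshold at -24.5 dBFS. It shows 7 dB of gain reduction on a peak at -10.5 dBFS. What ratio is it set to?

Input overshoot = -10.5 − (-24.5) = 14 dB.
Output overshoot = 14 − 7 = 7 dB.
Ratio = input overshoot / output overshoot = 14 / 7 = 2.

2:1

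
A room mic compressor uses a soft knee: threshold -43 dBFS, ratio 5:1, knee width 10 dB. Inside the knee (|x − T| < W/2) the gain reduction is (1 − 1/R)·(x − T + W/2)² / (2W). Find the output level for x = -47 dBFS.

-47.04 dBFS

x − T + W/2 = -47 − (-43) + 5 = 1.
GR = (1 − 1/5) × 1² / 20 = 0.8 × 1 / 20 = 0.04 dB.
Output = -47 − 0.04 = -47.04 dBFS.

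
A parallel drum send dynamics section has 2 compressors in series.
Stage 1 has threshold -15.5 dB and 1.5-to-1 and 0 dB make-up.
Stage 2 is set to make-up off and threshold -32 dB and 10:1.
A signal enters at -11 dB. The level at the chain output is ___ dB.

-30.05 dB

Stage 1: -11 dB is 4.5 dB over -15.5 dB; at 1.5:1 that becomes 3 dB over, giving -12.5 dB.
Stage 2: 19.5 dB above -32 dB, reduced 10:1 to 1.95 dB above → -30.05 dB.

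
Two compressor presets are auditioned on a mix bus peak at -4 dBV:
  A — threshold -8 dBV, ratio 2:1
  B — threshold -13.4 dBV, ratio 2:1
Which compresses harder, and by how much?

A: overshoot 4 dB → output overshoot 2 dB → GR 2 dB.
B: overshoot 9.4 dB → output overshoot 4.7 dB → GR 4.7 dB.
B applies 2.7 dB more gain reduction.

B, by 2.7 dB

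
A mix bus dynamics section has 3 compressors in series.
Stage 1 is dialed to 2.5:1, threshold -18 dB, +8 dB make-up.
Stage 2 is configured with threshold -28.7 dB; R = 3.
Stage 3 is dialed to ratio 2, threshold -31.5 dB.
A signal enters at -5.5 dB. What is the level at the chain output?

Stage 1: 12.5 dB above -18 dB, reduced 2.5:1 to 5 dB above → -13 dB; +8 dB make-up → -5 dB.
Stage 2: -5 dB is 23.7 dB over -28.7 dB; at 3:1 that becomes 7.9 dB over, giving -20.8 dB.
Stage 3: overshoot 10.7 dB → 10.7/2 = 5.35 dB → -26.15 dB.

-26.15 dB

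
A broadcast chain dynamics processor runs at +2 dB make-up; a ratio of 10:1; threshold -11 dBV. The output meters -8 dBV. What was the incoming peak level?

-1 dBV

Remove make-up: -8 − 2 = -10 dBV.
Post-compression overshoot = -10 − (-11) = 1 dB.
Before 10:1 compression the overshoot was 1 × 10 = 10 dB, so input = -11 + 10 = -1 dBV.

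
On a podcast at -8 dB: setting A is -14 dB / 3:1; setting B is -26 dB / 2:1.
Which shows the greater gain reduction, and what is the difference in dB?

B, by 5 dB

A: GR = 6 − 6/3 = 4 dB.
B: GR = 18 − 18/2 = 9 dB.
B applies 5 dB more gain reduction.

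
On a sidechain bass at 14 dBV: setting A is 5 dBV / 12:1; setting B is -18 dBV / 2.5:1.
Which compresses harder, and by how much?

B, by 10.95 dB

A: 9 dB over, compressed to 0.75 dB over, so 8.25 dB of GR.
B: 32 dB over, compressed to 12.8 dB over, so 19.2 dB of GR.
Difference: 10.95 dB in favour of B.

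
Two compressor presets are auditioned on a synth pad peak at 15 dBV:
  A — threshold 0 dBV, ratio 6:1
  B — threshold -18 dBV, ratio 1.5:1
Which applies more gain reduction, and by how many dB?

A, by 1.5 dB

A: GR = 15 − 15/6 = 12.5 dB.
B: GR = 33 − 33/1.5 = 11 dB.
A reduces 1.5 dB more.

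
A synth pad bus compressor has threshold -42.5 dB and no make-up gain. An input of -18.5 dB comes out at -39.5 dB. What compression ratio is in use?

8:1

Input overshoot = -18.5 − (-42.5) = 24 dB; output overshoot = -39.5 − (-42.5) = 3 dB.
Ratio = 24 / 3 = 8.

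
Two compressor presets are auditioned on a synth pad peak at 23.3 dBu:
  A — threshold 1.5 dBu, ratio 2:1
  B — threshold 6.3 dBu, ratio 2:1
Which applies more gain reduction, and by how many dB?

A, by 2.4 dB

A: GR = 21.8 − 21.8/2 = 10.9 dB.
B: GR = 17 − 17/2 = 8.5 dB.
A reduces 2.4 dB more.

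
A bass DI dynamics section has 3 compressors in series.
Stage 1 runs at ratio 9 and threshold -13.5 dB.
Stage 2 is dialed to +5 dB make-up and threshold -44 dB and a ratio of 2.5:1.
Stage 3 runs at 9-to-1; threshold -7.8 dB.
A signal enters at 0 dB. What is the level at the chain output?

-26.2 dB

Stage 1: 13.5 dB above -13.5 dB, reduced 9:1 to 1.5 dB above → -12 dB.
Stage 2: -12 dB is 32 dB over -44 dB; at 2.5:1 that becomes 12.8 dB over, giving -31.2 dB; +5 dB make-up → -26.2 dB.
Stage 3: -26.2 dB ≤ -7.8 dB, so stage 3 doesn't engage; output -26.2 dB.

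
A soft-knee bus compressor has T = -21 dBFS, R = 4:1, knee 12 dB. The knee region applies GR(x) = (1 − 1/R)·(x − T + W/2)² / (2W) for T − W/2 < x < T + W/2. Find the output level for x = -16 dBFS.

-19.78125 dBFS

x − T + W/2 = -16 − (-21) + 6 = 11.
GR = (1 − 1/4) × 11² / 24 = 0.75 × 121 / 24 = 3.78125 dB.
Output = -16 − 3.78125 = -19.78125 dBFS.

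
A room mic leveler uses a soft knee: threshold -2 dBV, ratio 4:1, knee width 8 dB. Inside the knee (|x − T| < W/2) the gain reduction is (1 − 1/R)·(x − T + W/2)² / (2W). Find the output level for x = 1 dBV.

x − T + W/2 = 1 − (-2) + 4 = 7.
GR = (1 − 1/4) × 7² / 16 = 0.75 × 49 / 16 = 2.296875 dB.
Output = 1 − 2.296875 = -1.296875 dBV.

-1.296875 dBV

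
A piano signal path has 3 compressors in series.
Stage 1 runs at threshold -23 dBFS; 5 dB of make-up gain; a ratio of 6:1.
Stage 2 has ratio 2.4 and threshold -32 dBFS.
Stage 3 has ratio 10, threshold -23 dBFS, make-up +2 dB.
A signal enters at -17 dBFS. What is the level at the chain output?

Stage 1: 6 dB above -23 dBFS, reduced 6:1 to 1 dB above → -22 dBFS; +5 dB make-up → -17 dBFS.
Stage 2: 15 dB above -32 dBFS, reduced 2.4:1 to 6.25 dB above → -25.75 dBFS.
Stage 3: -25.75 dBFS ≤ -23 dBFS, so stage 3 doesn't engage; make-up brings it to -23.75 dBFS.

-23.75 dBFS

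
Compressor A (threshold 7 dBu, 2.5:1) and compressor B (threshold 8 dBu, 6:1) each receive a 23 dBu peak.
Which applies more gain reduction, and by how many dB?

A: 16 dB over, compressed to 6.4 dB over, so 9.6 dB of GR.
B: 15 dB over, compressed to 2.5 dB over, so 12.5 dB of GR.
B applies 2.9 dB more gain reduction.

B, by 2.9 dB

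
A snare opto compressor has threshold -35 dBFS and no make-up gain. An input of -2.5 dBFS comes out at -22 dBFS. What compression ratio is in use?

Input overshoot = -2.5 − (-35) = 32.5 dB; output overshoot = -22 − (-35) = 13 dB.
Ratio = 32.5 / 13 = 2.5.

2.5:1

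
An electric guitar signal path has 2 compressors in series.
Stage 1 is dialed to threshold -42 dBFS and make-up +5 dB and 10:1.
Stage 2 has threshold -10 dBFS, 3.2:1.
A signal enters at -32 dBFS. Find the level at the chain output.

-36 dBFS

Stage 1: 10 dB above -42 dBFS, reduced 10:1 to 1 dB above → -41 dBFS; +5 dB make-up → -36 dBFS.
Stage 2: -36 dBFS is at or below the -10 dBFS threshold — no compression; output -36 dBFS.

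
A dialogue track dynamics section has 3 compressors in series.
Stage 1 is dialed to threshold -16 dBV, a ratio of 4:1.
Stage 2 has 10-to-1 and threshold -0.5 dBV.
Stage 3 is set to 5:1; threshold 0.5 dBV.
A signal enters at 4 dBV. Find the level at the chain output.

-11 dBV

Stage 1: 4 dBV is 20 dB over -16 dBV; at 4:1 that becomes 5 dB over, giving -11 dBV.
Stage 2: -11 dBV is at or below the -0.5 dBV threshold — no compression; output -11 dBV.
Stage 3: -11 dBV ≤ 0.5 dBV, so stage 3 doesn't engage; output -11 dBV.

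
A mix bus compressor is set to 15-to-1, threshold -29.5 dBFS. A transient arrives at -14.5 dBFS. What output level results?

-28.5 dBFS

-14.5 dBFS sits 15 dB over threshold.
At 15:1 the overshoot is divided by 15, leaving 1 dB above threshold.
Output = -29.5 + 1 = -28.5 dBFS.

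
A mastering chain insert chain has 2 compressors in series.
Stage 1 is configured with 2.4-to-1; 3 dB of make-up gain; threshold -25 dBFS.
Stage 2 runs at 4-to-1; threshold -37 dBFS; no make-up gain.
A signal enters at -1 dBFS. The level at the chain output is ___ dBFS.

Stage 1: 24 dB above -25 dBFS, reduced 2.4:1 to 10 dB above → -15 dBFS; +3 dB make-up → -12 dBFS.
Stage 2: -12 dBFS is 25 dB over -37 dBFS; at 4:1 that becomes 6.25 dB over, giving -30.75 dBFS.

-30.75 dBFS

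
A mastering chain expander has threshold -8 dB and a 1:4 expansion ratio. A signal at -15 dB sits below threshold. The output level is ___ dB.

-36 dB

Below threshold, a 1:4 expander applies gain = (4−1)×(T − x) of attenuation.
(4−1) × 7 = 21 dB, so output = -15 − 21 = -36 dB.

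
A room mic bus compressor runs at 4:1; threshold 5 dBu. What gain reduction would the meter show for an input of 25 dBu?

25 dBu exceeds the threshold by 20 dB.
After 4:1 compression the overshoot becomes 20/4 = 5 dB.
Gain reduction = 20 − 5 = 15 dB.

15 dB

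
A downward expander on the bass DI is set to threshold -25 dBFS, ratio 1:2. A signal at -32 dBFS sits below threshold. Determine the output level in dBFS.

Below threshold, a 1:2 expander applies gain = (2−1)×(T − x) of attenuation.
(2−1) × 7 = 7 dB, so output = -32 − 7 = -39 dBFS.

-39 dBFS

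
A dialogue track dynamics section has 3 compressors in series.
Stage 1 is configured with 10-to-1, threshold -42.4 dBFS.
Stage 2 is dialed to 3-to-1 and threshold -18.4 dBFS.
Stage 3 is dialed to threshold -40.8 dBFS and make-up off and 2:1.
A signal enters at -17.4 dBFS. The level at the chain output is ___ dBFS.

-40.35 dBFS

Stage 1: overshoot 25 dB → 25/10 = 2.5 dB → -39.9 dBFS.
Stage 2: -39.9 dBFS is at or below the -18.4 dBFS threshold — no compression; output -39.9 dBFS.
Stage 3: -39.9 dBFS is 0.9 dB over -40.8 dBFS; at 2:1 that becomes 0.45 dB over, giving -40.35 dBFS.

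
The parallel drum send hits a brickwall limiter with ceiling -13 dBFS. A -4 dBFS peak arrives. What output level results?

At ∞:1, everything above -13 dBFS is held at the ceiling.

-13 dBFS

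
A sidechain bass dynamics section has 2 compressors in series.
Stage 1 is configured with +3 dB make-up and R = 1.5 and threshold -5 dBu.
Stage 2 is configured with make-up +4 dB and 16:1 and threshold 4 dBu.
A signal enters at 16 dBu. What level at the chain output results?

8.5 dBu

Stage 1: 21 dB above -5 dBu, reduced 1.5:1 to 14 dB above → 9 dBu; +3 dB make-up → 12 dBu.
Stage 2: overshoot 8 dB → 8/16 = 0.5 dB → 4.5 dBu; +4 dB make-up → 8.5 dBu.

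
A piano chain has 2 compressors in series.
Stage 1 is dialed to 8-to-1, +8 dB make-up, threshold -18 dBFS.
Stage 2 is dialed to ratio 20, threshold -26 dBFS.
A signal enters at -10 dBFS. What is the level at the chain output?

Stage 1: 8 dB above -18 dBFS, reduced 8:1 to 1 dB above → -17 dBFS; +8 dB make-up → -9 dBFS.
Stage 2: overshoot 17 dB → 17/20 = 0.85 dB → -25.15 dBFS.

-25.15 dBFS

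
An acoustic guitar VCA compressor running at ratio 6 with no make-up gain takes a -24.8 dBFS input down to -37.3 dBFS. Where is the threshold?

Gain reduction = -24.8 − (-37.3) = 12.5 dB; output overshoot = GR / (R − 1) = 12.5 / 5 = 2.5 dB.
Threshold = output − output overshoot = -37.3 − 2.5 = -39.8 dBFS.

-39.8 dBFS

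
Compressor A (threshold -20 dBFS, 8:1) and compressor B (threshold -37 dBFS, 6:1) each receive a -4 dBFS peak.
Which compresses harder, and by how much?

B, by 13.5 dB

A: GR = 16 − 16/8 = 14 dB.
B: GR = 33 − 33/6 = 27.5 dB.
Difference: 13.5 dB in favour of B.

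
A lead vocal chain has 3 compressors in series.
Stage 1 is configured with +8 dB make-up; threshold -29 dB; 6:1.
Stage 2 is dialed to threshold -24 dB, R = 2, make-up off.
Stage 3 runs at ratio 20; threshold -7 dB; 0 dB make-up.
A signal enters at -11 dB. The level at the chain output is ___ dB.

-21 dB

Stage 1: -11 dB is 18 dB over -29 dB; at 6:1 that becomes 3 dB over, giving -26 dB; +8 dB make-up → -18 dB.
Stage 2: 6 dB above -24 dB, reduced 2:1 to 3 dB above → -21 dB.
Stage 3: -21 dB ≤ -7 dB, so stage 3 doesn't engage; output -21 dB.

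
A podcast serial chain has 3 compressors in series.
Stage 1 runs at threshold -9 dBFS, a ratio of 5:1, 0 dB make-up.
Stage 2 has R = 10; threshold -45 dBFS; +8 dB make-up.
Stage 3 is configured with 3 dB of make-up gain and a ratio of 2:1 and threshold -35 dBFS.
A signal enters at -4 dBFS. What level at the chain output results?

-31.15 dBFS

Stage 1: -4 dBFS is 5 dB over -9 dBFS; at 5:1 that becomes 1 dB over, giving -8 dBFS.
Stage 2: overshoot 37 dB → 37/10 = 3.7 dB → -41.3 dBFS; +8 dB make-up → -33.3 dBFS.
Stage 3: -33.3 dBFS is 1.7 dB over -35 dBFS; at 2:1 that becomes 0.85 dB over, giving -34.15 dBFS; +3 dB make-up → -31.15 dBFS.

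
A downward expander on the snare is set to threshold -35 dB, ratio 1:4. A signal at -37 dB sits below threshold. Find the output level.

The input is 2 dB below the -35 dB threshold.
A 1:4 expander multiplies undershoot by 4: 2 × 4 = 8 dB below threshold.
Output = -35 − 8 = -43 dB.

-43 dB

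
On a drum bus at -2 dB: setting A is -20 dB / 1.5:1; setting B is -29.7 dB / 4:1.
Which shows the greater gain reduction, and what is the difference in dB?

A: GR = 18 − 18/1.5 = 6 dB.
B: GR = 27.7 − 27.7/4 = 20.775 dB.
B applies 14.775 dB more gain reduction.

B, by 14.775 dB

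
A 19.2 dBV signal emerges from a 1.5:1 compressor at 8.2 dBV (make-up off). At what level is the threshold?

Input is 33 dB above T (since output overshoot × R = input overshoot: (8.2 − T)·1.5 = 19.2 − T gives T = -13.8 dBV).
Check: -13.8 + (19.2 − (-13.8))/1.5 = -13.8 + 22 = 8.2 dBV. ✓

-13.8 dBV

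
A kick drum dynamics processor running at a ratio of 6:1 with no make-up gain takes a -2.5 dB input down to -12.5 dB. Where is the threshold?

-14.5 dB

Let T be the threshold. Output overshoot = (input overshoot)/R, so -12.5 − T = (-2.5 − T)/6.
6·(-12.5 − T) = -2.5 − T → 5·T = -75 − (-2.5) = -72.5.
T = -72.5/5 = -14.5 dB.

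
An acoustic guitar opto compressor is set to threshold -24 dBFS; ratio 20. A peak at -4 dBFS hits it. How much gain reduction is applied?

19 dB

The signal is 20 dB above threshold.
At 20:1, output sits 20/20 = 1 dB above threshold.
GR = overshoot in − overshoot out = 20 − 1 = 19 dB.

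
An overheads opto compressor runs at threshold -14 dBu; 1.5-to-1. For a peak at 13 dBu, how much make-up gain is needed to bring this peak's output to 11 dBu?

The peak compresses to -14 + 27/1.5 = 4 dBu.
To reach 11 dBu requires 11 − 4 = 7 dB of make-up.

7 dB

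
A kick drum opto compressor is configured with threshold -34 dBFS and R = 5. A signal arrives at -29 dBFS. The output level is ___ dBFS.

The input is 5 dB above the -34 dBFS threshold.
The 5 dB excess becomes 1 dB after 5:1 reduction.
Output = -34 + 1 = -33 dBFS.

-33 dBFS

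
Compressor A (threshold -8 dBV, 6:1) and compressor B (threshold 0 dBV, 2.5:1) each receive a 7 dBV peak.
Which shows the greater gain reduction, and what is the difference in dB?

A, by 8.3 dB

A: GR = 15 − 15/6 = 12.5 dB.
B: GR = 7 − 7/2.5 = 4.2 dB.
A reduces 8.3 dB more.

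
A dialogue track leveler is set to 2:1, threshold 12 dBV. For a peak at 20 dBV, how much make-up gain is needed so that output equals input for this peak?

4 dB

Overshoot 8 dB → 8/2 = 4 dB after compression, so the compressed level is 12 + 4 = 16 dBV.
Make-up = target − compressed = 20 − 16 = 4 dB.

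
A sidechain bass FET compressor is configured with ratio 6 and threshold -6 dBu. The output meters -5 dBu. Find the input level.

0 dBu

That's 1 dB above the -6 dBu threshold.
Before 6:1 compression the overshoot was 1 × 6 = 6 dB, so input = -6 + 6 = 0 dBu.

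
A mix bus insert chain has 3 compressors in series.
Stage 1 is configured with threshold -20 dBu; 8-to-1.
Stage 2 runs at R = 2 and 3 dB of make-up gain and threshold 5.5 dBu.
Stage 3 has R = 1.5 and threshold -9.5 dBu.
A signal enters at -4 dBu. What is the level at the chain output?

Stage 1: overshoot 16 dB → 16/8 = 2 dB → -18 dBu.
Stage 2: below threshold (-18 ≤ 5.5); passes unchanged; make-up brings it to -15 dBu.
Stage 3: below threshold (-15 ≤ -9.5); passes unchanged; output -15 dBu.

-15 dBu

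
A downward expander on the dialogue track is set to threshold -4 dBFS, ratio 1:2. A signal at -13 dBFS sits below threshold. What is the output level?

Undershoot = (-4) − (-13) = 9 dB.
At 1:2, that expands to 18 dB under threshold.
Output = -4 − 18 = -22 dBFS.

-22 dBFS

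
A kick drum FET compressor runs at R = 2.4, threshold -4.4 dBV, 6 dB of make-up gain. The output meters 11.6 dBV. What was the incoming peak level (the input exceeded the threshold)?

Before make-up, the level was 11.6 − 6 = 5.6 dBV.
That's 10 dB above the -4.4 dBV threshold.
Input overshoot = R × output overshoot = 24 dB → input = -4.4 + 24 = 19.6 dBV.

19.6 dBV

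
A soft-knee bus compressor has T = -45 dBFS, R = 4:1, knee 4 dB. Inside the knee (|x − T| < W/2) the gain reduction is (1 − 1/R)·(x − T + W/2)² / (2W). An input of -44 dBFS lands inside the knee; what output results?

x − T + W/2 = -44 − (-45) + 2 = 3.
GR = (1 − 1/4) × 3² / 8 = 0.75 × 9 / 8 = 0.84375 dB.
Output = -44 − 0.84375 = -44.84375 dBFS.

-44.84375 dBFS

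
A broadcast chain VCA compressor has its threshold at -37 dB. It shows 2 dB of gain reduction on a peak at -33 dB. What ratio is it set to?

Input overshoot = -33 − (-37) = 4 dB.
Output overshoot = 4 − 2 = 2 dB.
Ratio = input overshoot / output overshoot = 4 / 2 = 2.

2:1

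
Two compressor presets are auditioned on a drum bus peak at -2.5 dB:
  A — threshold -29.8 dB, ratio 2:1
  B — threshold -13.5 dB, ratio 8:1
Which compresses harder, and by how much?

A: GR = 27.3 − 27.3/2 = 13.65 dB.
B: GR = 11 − 11/8 = 9.625 dB.
A applies 4.025 dB more gain reduction.

A, by 4.025 dB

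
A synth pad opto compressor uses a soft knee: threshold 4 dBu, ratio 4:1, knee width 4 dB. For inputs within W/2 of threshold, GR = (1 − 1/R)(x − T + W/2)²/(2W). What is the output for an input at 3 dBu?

2.90625 dBu

x − T + W/2 = 3 − 4 + 2 = 1.
GR = (1 − 1/4) × 1² / 8 = 0.75 × 1 / 8 = 0.09375 dB.
Output = 3 − 0.09375 = 2.90625 dBu.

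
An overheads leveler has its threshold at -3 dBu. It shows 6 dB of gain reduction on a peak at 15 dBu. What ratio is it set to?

Input overshoot = 15 − (-3) = 18 dB.
Output overshoot = 18 − 6 = 12 dB.
Ratio = input overshoot / output overshoot = 18 / 12 = 1.5.

1.5:1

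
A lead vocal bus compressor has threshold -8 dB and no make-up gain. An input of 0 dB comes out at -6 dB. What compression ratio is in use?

Input overshoot = 0 − (-8) = 8 dB; output overshoot = -6 − (-8) = 2 dB.
Ratio = 8 / 2 = 4.

4:1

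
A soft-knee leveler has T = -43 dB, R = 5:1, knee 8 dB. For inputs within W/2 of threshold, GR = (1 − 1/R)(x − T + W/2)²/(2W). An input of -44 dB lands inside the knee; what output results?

x − T + W/2 = -44 − (-43) + 4 = 3.
GR = (1 − 1/5) × 3² / 16 = 0.8 × 9 / 16 = 0.45 dB.
Output = -44 − 0.45 = -44.45 dB.

-44.45 dB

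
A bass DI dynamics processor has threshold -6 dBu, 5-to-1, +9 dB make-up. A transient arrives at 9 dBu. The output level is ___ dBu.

Overshoot: 9 − (-6) = 15 dB.
The 15 dB excess becomes 3 dB after 5:1 reduction.
So the level is -6 + 3 = -3 dBu; make-up adds 9 dB, giving 6 dBu.

6 dBu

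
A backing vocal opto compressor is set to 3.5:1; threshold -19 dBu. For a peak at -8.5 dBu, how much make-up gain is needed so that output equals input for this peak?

7.5 dB

The peak compresses to -19 + 10.5/3.5 = -16 dBu.
To reach -8.5 dBu requires -8.5 − (-16) = 7.5 dB of make-up.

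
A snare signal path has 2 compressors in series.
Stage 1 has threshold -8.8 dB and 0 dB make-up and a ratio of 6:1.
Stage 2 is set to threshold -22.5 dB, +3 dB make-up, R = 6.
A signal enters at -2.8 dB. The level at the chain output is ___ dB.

Stage 1: 6 dB above -8.8 dB, reduced 6:1 to 1 dB above → -7.8 dB.
Stage 2: 14.7 dB above -22.5 dB, reduced 6:1 to 2.45 dB above → -20.05 dB; +3 dB make-up → -17.05 dB.

-17.05 dB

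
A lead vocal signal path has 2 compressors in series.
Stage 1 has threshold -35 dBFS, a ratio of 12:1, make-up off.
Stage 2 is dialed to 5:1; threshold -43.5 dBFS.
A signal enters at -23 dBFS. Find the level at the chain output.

-41.6 dBFS

Stage 1: 12 dB above -35 dBFS, reduced 12:1 to 1 dB above → -34 dBFS.
Stage 2: -34 dBFS is 9.5 dB over -43.5 dBFS; at 5:1 that becomes 1.9 dB over, giving -41.6 dBFS.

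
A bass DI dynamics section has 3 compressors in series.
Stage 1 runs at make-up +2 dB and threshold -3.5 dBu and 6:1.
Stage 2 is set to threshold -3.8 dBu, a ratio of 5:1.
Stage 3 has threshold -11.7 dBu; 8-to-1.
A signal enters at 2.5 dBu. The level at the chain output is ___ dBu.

-10.63 dBu

Stage 1: 2.5 dBu is 6 dB over -3.5 dBu; at 6:1 that becomes 1 dB over, giving -2.5 dBu; +2 dB make-up → -0.5 dBu.
Stage 2: -0.5 dBu is 3.3 dB over -3.8 dBu; at 5:1 that becomes 0.66 dB over, giving -3.14 dBu.
Stage 3: 8.56 dB above -11.7 dBu, reduced 8:1 to 1.07 dB above → -10.63 dBu.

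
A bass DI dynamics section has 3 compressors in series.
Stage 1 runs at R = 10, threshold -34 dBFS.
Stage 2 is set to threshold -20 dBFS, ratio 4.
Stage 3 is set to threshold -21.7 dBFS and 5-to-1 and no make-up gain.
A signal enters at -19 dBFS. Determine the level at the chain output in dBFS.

-32.5 dBFS

Stage 1: -19 dBFS is 15 dB over -34 dBFS; at 10:1 that becomes 1.5 dB over, giving -32.5 dBFS.
Stage 2: below threshold (-32.5 ≤ -20); passes unchanged; output -32.5 dBFS.
Stage 3: -32.5 dBFS is at or below the -21.7 dBFS threshold — no compression; output -32.5 dBFS.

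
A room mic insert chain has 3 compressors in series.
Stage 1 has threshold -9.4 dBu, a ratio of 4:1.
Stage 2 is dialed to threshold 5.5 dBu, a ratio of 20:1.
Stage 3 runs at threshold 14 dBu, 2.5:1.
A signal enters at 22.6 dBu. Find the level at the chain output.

Stage 1: 22.6 dBu is 32 dB over -9.4 dBu; at 4:1 that becomes 8 dB over, giving -1.4 dBu.
Stage 2: -1.4 dBu ≤ 5.5 dBu, so stage 2 doesn't engage; output -1.4 dBu.
Stage 3: -1.4 dBu ≤ 14 dBu, so stage 3 doesn't engage; output -1.4 dBu.

-1.4 dBu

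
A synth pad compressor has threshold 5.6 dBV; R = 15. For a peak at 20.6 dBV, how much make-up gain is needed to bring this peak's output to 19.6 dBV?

13 dB

Without make-up, output = threshold + overshoot/15 = 5.6 + 1 = 6.6 dBV.
Gap to target: 13 dB.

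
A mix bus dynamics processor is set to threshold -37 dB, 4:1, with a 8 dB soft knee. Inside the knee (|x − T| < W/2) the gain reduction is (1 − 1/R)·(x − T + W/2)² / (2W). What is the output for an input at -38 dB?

x − T + W/2 = -38 − (-37) + 4 = 3.
GR = (1 − 1/4) × 3² / 16 = 0.75 × 9 / 16 = 0.421875 dB.
Output = -38 − 0.421875 = -38.421875 dB.

-38.421875 dB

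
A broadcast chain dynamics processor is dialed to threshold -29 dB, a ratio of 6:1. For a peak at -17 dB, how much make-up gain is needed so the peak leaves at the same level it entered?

10 dB

The peak compresses to -29 + 12/6 = -27 dB.
To reach -17 dB requires -17 − (-27) = 10 dB of make-up.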